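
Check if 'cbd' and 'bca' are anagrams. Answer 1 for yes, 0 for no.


Sort characters of 'cbd': 'bcd'
Sort characters of 'bca': 'abc'
Sorted forms differ -> they are NOT anagrams
Result: 0

0


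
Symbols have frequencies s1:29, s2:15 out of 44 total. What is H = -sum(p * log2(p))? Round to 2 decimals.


Computing entropy H = -sum(p_i * log2(p_i)):
  s1: p = 29/44 = 0.6591, -p*log2(p) = 0.3964
  s2: p = 15/44 = 0.3409, -p*log2(p) = 0.5293
H = sum of terms = 0.9257
Rounded to 2 decimals: 0.93

0.93


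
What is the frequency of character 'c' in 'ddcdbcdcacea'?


Scanning 'ddcdbcdcacea' for 'c':
  Position 2: 'c' -> MATCH (count: 1)
  Position 5: 'c' -> MATCH (count: 2)
  Position 7: 'c' -> MATCH (count: 3)
  Position 9: 'c' -> MATCH (count: 4)
Total occurrences of 'c': 4

4


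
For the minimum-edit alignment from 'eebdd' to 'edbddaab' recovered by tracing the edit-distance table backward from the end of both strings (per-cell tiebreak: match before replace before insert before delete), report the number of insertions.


Edit distance = 4. Backtracking from cell (5, 8) with preference match > replace > insert > delete,
then listing the resulting alignment 'eebdd' -> 'edbddaab' left to right:
  Step 1: keep 'e'
  Step 2: replace e->d
  Step 3: keep 'b'
  Step 4: keep 'd'
  Step 5: keep 'd'
  Step 6: insert 'a' [insertion #1]
  Step 7: insert 'a' [insertion #2]
  Step 8: insert 'b' [insertion #3]
Total insertions: 3

3


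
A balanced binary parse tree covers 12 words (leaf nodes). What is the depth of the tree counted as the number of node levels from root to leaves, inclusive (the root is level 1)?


In a balanced binary tree with n leaves the deepest leaf is ceil(log2(n)) edges below the root,
so counting node levels inclusive of root and leaves gives ceil(log2(n)) + 1 levels.
log2(12) = 3.5850
ceil(3.5850) = 4
levels = 4 + 1 = 5

5


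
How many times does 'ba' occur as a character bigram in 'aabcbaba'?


Scanning 'aabcbaba' for bigram 'ba':
  Position 0: 'aa' -> no
  Position 1: 'ab' -> no
  Position 2: 'bc' -> no
  Position 3: 'cb' -> no
  Position 4: 'ba' -> MATCH
  Position 5: 'ab' -> no
  Position 6: 'ba' -> MATCH
Total matches: 2

2


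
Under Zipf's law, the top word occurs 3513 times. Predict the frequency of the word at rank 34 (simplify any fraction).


Zipf's law: freq(rank) = f1 / rank
f1 = 3513, rank = 34
freq = 3513 / 34
GCD(3513, 34) = 1
Simplified: 3513/34

3513/34


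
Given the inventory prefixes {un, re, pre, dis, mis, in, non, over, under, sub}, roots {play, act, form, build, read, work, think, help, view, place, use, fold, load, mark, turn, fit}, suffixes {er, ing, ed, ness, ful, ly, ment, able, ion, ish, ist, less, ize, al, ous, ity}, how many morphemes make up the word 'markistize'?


Segmenting 'markistize' against the inventory:
  'mark' -> root (morpheme 1)
  'ist' -> suffix (morpheme 2)
  'ize' -> suffix (morpheme 3)
Total morphemes: 3

3


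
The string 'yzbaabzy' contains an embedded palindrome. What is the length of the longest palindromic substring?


Scanning 'yzbaabzy' for palindromic substrings.
Substring at positions 0-7: 'yzbaabzy'.
Check: reverse('yzbaabzy') = 'yzbaabzy' -> palindrome confirmed.
No longer palindromic substring exists; longest length = 8

8


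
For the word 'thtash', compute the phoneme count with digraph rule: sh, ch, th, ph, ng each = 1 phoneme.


Parsing 'thtash' greedily, digraphs first:
  'th' -> digraph (1 consonant phoneme) (phonemes so far: 1)
  't' -> consonant phoneme (phonemes so far: 2)
  'a' -> vowel phoneme (phonemes so far: 3)
  'sh' -> digraph (1 consonant phoneme) (phonemes so far: 4)
Total phonemes: 4

4


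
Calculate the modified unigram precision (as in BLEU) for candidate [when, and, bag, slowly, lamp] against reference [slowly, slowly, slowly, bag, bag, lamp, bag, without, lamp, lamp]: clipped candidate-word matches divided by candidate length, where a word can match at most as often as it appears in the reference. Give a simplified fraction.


Reference word counts: {'bag': 3, 'lamp': 3, 'slowly': 3, 'without': 1}
Checking each candidate word (with clipping):
  'when' -> not in reference -> no match (matches: 0)
  'and' -> not in reference -> no match (matches: 0)
  'bag' -> in reference (ref count 3, used 1/3) -> match (matches: 1)
  'slowly' -> in reference (ref count 3, used 1/3) -> match (matches: 2)
  'lamp' -> in reference (ref count 3, used 1/3) -> match (matches: 3)
Clipped matches: 3, Candidate length: 5
Precision = 3/5

3/5


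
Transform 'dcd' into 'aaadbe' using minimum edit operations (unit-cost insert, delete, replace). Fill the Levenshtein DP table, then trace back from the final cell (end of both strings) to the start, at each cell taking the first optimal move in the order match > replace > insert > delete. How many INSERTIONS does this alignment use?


Edit distance = 5. Backtracking from cell (3, 6) with preference match > replace > insert > delete,
then listing the resulting alignment 'dcd' -> 'aaadbe' left to right:
  Step 1: insert 'a' [insertion #1]
  Step 2: insert 'a' [insertion #2]
  Step 3: insert 'a' [insertion #3]
  Step 4: keep 'd'
  Step 5: replace c->b
  Step 6: replace d->e
Total insertions: 3

3


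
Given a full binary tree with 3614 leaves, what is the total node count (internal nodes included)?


Leaf nodes (terminals): 3614
Internal nodes = n - 1 = 3614 - 1 = 3613
Total = leaves + internal = 3614 + 3613 = 7227

7227


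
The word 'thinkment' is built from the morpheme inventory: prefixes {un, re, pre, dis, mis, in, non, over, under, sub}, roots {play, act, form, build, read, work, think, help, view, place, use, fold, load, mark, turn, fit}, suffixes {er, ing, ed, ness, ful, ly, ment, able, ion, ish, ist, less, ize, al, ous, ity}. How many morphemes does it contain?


Segmenting 'thinkment' against the inventory:
  'think' -> root (morpheme 1)
  'ment' -> suffix (morpheme 2)
Total morphemes: 2

2


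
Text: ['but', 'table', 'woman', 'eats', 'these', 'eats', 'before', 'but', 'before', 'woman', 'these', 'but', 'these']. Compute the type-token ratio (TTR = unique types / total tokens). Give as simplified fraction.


Tokens: 13
Unique types: ('before', 'but', 'eats', 'table', 'these', 'woman') = 6
TTR = 6/13
Already in lowest terms.

6/13


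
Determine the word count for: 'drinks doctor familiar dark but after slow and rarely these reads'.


Counting words by splitting on spaces:
  Word 1: 'drinks'
  Word 2: 'doctor'
  Word 3: 'familiar'
  Word 4: 'dark'
  Word 5: 'but'
  Word 6: 'after'
  Word 7: 'slow'
  Word 8: 'and'
  Word 9: 'rarely'
  Word 10: 'these'
  Word 11: 'reads'
Total words: 11

11


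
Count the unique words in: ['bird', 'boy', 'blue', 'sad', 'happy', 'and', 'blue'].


Listing all tokens and tracking unique types:
  Token 1: 'bird' -> NEW (unique so far: 1)
  Token 2: 'boy' -> NEW (unique so far: 2)
  Token 3: 'blue' -> NEW (unique so far: 3)
  Token 4: 'sad' -> NEW (unique so far: 4)
  Token 5: 'happy' -> NEW (unique so far: 5)
  Token 6: 'and' -> NEW (unique so far: 6)
  Token 7: 'blue' -> duplicate (unique so far: 6)
Unique types: ('and', 'bird', 'blue', 'boy', 'happy', 'sad')
Vocabulary size: 6

6


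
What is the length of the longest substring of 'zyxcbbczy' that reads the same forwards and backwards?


Scanning 'zyxcbbczy' for palindromic substrings.
Substring at positions 3-6: 'cbbc'.
Check: reverse('cbbc') = 'cbbc' -> palindrome confirmed.
Neighbouring characters ('x' / 'z') break symmetry, so it cannot extend further.
No longer palindromic substring exists; longest length = 4

4


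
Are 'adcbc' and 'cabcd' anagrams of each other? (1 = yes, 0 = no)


Sort characters of 'adcbc': 'abccd'
Sort characters of 'cabcd': 'abccd'
Sorted forms match -> they ARE anagrams
Result: 1

1


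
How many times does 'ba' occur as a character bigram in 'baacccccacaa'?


Scanning 'baacccccacaa' for bigram 'ba':
  Position 0: 'ba' -> MATCH
  Position 1: 'aa' -> no
  Position 2: 'ac' -> no
  Position 3: 'cc' -> no
  Position 4: 'cc' -> no
  Position 5: 'cc' -> no
  Position 6: 'cc' -> no
  Position 7: 'ca' -> no
  Position 8: 'ac' -> no
  Position 9: 'ca' -> no
  Position 10: 'aa' -> no
Total matches: 1

1


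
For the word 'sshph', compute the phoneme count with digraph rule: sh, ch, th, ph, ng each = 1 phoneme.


Parsing 'sshph' greedily, digraphs first:
  's' -> consonant phoneme (phonemes so far: 1)
  'sh' -> digraph (1 consonant phoneme) (phonemes so far: 2)
  'ph' -> digraph (1 consonant phoneme) (phonemes so far: 3)
Total phonemes: 3

3


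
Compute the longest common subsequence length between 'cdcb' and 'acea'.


DP table for LCS of 'cdcb' and 'acea':
       a  c  e  a
    0  0  0  0  0
  c 0  0  1  1  1
  d 0  0  1  1  1
  c 0  0  1  1  1
  b 0  0  1  1  1
LCS: 'c'
LCS length = 1

1


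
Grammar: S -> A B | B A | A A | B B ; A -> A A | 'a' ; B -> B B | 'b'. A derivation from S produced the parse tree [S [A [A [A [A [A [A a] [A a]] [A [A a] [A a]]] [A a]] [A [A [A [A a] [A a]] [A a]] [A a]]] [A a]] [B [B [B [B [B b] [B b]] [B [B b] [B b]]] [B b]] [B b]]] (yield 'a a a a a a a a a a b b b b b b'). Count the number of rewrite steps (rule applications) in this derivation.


Every bracketed nonterminal node [X ...] in the tree is produced by exactly one rule application.
Reading the tree off as a leftmost derivation:
  Step 1: S  =>  A B   (applied S -> A B)
  Step 2: A B  =>  A A B   (applied A -> A A)
  Step 3: A A B  =>  A A A B   (applied A -> A A)
  Step 4: A A A B  =>  A A A A B   (applied A -> A A)
  Step 5: A A A A B  =>  A A A A A B   (applied A -> A A)
  Step 6: A A A A A B  =>  A A A A A A B   (applied A -> A A)
  Step 7: A A A A A A B  =>  a A A A A A B   (applied A -> a)
  Step 8: a A A A A A B  =>  a a A A A A B   (applied A -> a)
  Step 9: a a A A A A B  =>  a a A A A A A B   (applied A -> A A)
  Step 10: a a A A A A A B  =>  a a a A A A A B   (applied A -> a)
  Step 11: a a a A A A A B  =>  a a a a A A A B   (applied A -> a)
  Step 12: a a a a A A A B  =>  a a a a a A A B   (applied A -> a)
  Step 13: a a a a a A A B  =>  a a a a a A A A B   (applied A -> A A)
  Step 14: a a a a a A A A B  =>  a a a a a A A A A B   (applied A -> A A)
  Step 15: a a a a a A A A A B  =>  a a a a a A A A A A B   (applied A -> A A)
  Step 16: a a a a a A A A A A B  =>  a a a a a a A A A A B   (applied A -> a)
  Step 17: a a a a a a A A A A B  =>  a a a a a a a A A A B   (applied A -> a)
  Step 18: a a a a a a a A A A B  =>  a a a a a a a a A A B   (applied A -> a)
  Step 19: a a a a a a a a A A B  =>  a a a a a a a a a A B   (applied A -> a)
  Step 20: a a a a a a a a a A B  =>  a a a a a a a a a a B   (applied A -> a)
  Step 21: a a a a a a a a a a B  =>  a a a a a a a a a a B B   (applied B -> B B)
  Step 22: a a a a a a a a a a B B  =>  a a a a a a a a a a B B B   (applied B -> B B)
  Step 23: a a a a a a a a a a B B B  =>  a a a a a a a a a a B B B B   (applied B -> B B)
  Step 24: a a a a a a a a a a B B B B  =>  a a a a a a a a a a B B B B B   (applied B -> B B)
  Step 25: a a a a a a a a a a B B B B B  =>  a a a a a a a a a a b B B B B   (applied B -> b)
  Step 26: a a a a a a a a a a b B B B B  =>  a a a a a a a a a a b b B B B   (applied B -> b)
  Step 27: a a a a a a a a a a b b B B B  =>  a a a a a a a a a a b b B B B B   (applied B -> B B)
  Step 28: a a a a a a a a a a b b B B B B  =>  a a a a a a a a a a b b b B B B   (applied B -> b)
  Step 29: a a a a a a a a a a b b b B B B  =>  a a a a a a a a a a b b b b B B   (applied B -> b)
  Step 30: a a a a a a a a a a b b b b B B  =>  a a a a a a a a a a b b b b b B   (applied B -> b)
  Step 31: a a a a a a a a a a b b b b b B  =>  a a a a a a a a a a b b b b b b   (applied B -> b)
Final yield: a a a a a a a a a a b b b b b b
Total rewrite steps: 31

31


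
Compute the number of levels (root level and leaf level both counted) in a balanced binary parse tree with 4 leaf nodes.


In a balanced binary tree with n leaves the deepest leaf is ceil(log2(n)) edges below the root,
so counting node levels inclusive of root and leaves gives ceil(log2(n)) + 1 levels.
log2(4) = 2.0000
ceil(2.0000) = 2
levels = 2 + 1 = 3

3


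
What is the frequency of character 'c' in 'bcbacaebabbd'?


Scanning 'bcbacaebabbd' for 'c':
  Position 1: 'c' -> MATCH (count: 1)
  Position 4: 'c' -> MATCH (count: 2)
Total occurrences of 'c': 2

2


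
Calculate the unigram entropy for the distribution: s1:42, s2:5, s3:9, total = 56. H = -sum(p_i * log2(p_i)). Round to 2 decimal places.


Computing entropy H = -sum(p_i * log2(p_i)):
  s1: p = 42/56 = 0.7500, -p*log2(p) = 0.3113
  s2: p = 5/56 = 0.0893, -p*log2(p) = 0.3112
  s3: p = 9/56 = 0.1607, -p*log2(p) = 0.4239
H = sum of terms = 1.0464
Rounded to 2 decimals: 1.05

1.05


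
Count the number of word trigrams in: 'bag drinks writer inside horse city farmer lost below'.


Word trigrams from [9] words:
  Trigram 1: (bag drinks writer)
  Trigram 2: (drinks writer inside)
  Trigram 3: (writer inside horse)
  Trigram 4: (inside horse city)
  Trigram 5: (horse city farmer)
  Trigram 6: (city farmer lost)
  Trigram 7: (farmer lost below)
Total word trigrams: 9 - 2 = 7

7


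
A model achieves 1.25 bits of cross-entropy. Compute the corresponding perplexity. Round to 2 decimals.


Perplexity formula: PP = 2^H
H = 1.25
PP = 2^1.25
Decompose: 2^1.25 = 2^1 * 2^0.25
2^1 = 2, 2^0.25 ~ 1.1892071
PP ~ 2 * 1.1892071 = 2.3784142
Rounded to 2 decimals: 2.38

2.38


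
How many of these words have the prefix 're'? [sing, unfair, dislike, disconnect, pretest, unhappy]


Checking each word for prefix 're':
  'sing' -> no (count: 0)
  'unfair' -> no (count: 0)
  'dislike' -> no (count: 0)
  'disconnect' -> no (count: 0)
  'pretest' -> no (count: 0)
  'unhappy' -> no (count: 0)
Total with prefix 're': 0

0


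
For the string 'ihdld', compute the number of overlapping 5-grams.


String 'ihdld' has length L = 5.
Number of overlapping n-grams = L - n + 1
Substituting: 5 - 5 + 1 = 1

1


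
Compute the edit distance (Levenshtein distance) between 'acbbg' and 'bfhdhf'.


Building DP table for s1='acbbg' (len 5) and s2='bfhdhf' (len 6):
       b  f  h  d  h  f
    0  1  2  3  4  5  6
  a 1  1  2  3  4  5  6
  c 2  2  2  3  4  5  6
  b 3  2  3  3  4  5  6
  b 4  3  3  4  4  5  6
  g 5  4  4  4  5  5  6
Edit distance = dp[5][6] = 6

6


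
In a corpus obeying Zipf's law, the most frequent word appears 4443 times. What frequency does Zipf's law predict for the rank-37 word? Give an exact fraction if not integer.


Zipf's law: freq(rank) = f1 / rank
f1 = 4443, rank = 37
freq = 4443 / 37
GCD(4443, 37) = 1
Simplified: 4443/37

4443/37


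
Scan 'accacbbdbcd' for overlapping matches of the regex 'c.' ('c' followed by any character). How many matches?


Pattern: c. means 'c' followed by any character.
Scanning 'accacbbdbcd' position-by-position:
  Pos 0: window 'ac' -> no
  Pos 1: window 'cc' -> MATCH
  Pos 2: window 'ca' -> MATCH
  Pos 3: window 'ac' -> no
  Pos 4: window 'cb' -> MATCH
  Pos 5: window 'bb' -> no
  Pos 6: window 'bd' -> no
  Pos 7: window 'db' -> no
  Pos 8: window 'bc' -> no
  Pos 9: window 'cd' -> MATCH
  Pos 10: window 'd' -> no
Total matches: 4

4


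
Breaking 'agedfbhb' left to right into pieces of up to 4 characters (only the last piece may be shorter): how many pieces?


'agedfbhb' has 8 characters.
Chunking with max size 4:
  Chunk 1: 'aged' (positions 0-3)
  Chunk 2: 'fbhb' (positions 4-7)
Total chunks: ceil(8 / 4) = 2

2


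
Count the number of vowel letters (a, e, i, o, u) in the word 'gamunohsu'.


Scanning each character of 'gamunohsu':
  Position 1: 'g' -> consonant (running count: 0)
  Position 2: 'a' -> vowel (running count: 1)
  Position 3: 'm' -> consonant (running count: 1)
  Position 4: 'u' -> vowel (running count: 2)
  Position 5: 'n' -> consonant (running count: 2)
  Position 6: 'o' -> vowel (running count: 3)
  Position 7: 'h' -> consonant (running count: 3)
  Position 8: 's' -> consonant (running count: 3)
  Position 9: 'u' -> vowel (running count: 4)
Total vowels: 4

4


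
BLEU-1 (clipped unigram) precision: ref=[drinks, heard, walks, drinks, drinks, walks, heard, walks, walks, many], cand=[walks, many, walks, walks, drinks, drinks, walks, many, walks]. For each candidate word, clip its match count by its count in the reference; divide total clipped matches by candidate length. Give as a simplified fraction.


Reference word counts: {'drinks': 3, 'heard': 2, 'many': 1, 'walks': 4}
Checking each candidate word (with clipping):
  'walks' -> in reference (ref count 4, used 1/4) -> match (matches: 1)
  'many' -> in reference (ref count 1, used 1/1) -> match (matches: 2)
  'walks' -> in reference (ref count 4, used 2/4) -> match (matches: 3)
  'walks' -> in reference (ref count 4, used 3/4) -> match (matches: 4)
  'drinks' -> in reference (ref count 3, used 1/3) -> match (matches: 5)
  'drinks' -> in reference (ref count 3, used 2/3) -> match (matches: 6)
  'walks' -> in reference (ref count 4, used 4/4) -> match (matches: 7)
  'many' -> ref count 1 already used up (1/1) -> clipped, no match (matches: 7)
  'walks' -> ref count 4 already used up (4/4) -> clipped, no match (matches: 7)
Clipped matches: 7, Candidate length: 9
Precision = 7/9

7/9


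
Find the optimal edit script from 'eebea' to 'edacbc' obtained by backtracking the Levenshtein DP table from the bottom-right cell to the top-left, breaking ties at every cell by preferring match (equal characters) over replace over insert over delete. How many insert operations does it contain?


Edit distance = 5. Backtracking from cell (5, 6) with preference match > replace > insert > delete,
then listing the resulting alignment 'eebea' -> 'edacbc' left to right:
  Step 1: keep 'e'
  Step 2: insert 'd' [insertion #1]
  Step 3: replace e->a
  Step 4: replace b->c
  Step 5: replace e->b
  Step 6: replace a->c
Total insertions: 1

1


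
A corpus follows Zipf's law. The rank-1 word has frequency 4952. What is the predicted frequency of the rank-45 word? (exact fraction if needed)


Zipf's law: freq(rank) = f1 / rank
f1 = 4952, rank = 45
freq = 4952 / 45
GCD(4952, 45) = 1
Simplified: 4952/45

4952/45


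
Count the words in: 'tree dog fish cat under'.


Counting words by splitting on spaces:
  Word 1: 'tree'
  Word 2: 'dog'
  Word 3: 'fish'
  Word 4: 'cat'
  Word 5: 'under'
Total words: 5

5


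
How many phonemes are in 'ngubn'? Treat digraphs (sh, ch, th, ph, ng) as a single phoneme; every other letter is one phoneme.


Parsing 'ngubn' greedily, digraphs first:
  'ng' -> digraph (1 consonant phoneme) (phonemes so far: 1)
  'u' -> vowel phoneme (phonemes so far: 2)
  'b' -> consonant phoneme (phonemes so far: 3)
  'n' -> consonant phoneme (phonemes so far: 4)
Total phonemes: 4

4


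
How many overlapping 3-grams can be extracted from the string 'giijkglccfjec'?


String 'giijkglccfjec' has length L = 13.
Number of overlapping n-grams = L - n + 1
Substituting: 13 - 3 + 1 = 11

11


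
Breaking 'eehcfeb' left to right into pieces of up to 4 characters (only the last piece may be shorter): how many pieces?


'eehcfeb' has 7 characters.
Chunking with max size 4:
  Chunk 1: 'eehc' (positions 0-3)
  Chunk 2: 'feb' (positions 4-6)
Total chunks: ceil(7 / 4) = 2

2


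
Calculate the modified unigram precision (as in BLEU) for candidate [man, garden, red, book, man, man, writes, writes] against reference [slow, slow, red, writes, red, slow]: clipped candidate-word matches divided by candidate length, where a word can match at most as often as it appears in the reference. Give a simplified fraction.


Reference word counts: {'red': 2, 'slow': 3, 'writes': 1}
Checking each candidate word (with clipping):
  'man' -> not in reference -> no match (matches: 0)
  'garden' -> not in reference -> no match (matches: 0)
  'red' -> in reference (ref count 2, used 1/2) -> match (matches: 1)
  'book' -> not in reference -> no match (matches: 1)
  'man' -> not in reference -> no match (matches: 1)
  'man' -> not in reference -> no match (matches: 1)
  'writes' -> in reference (ref count 1, used 1/1) -> match (matches: 2)
  'writes' -> ref count 1 already used up (1/1) -> clipped, no match (matches: 2)
Clipped matches: 2, Candidate length: 8
Precision = 2/8 = 1/4

1/4


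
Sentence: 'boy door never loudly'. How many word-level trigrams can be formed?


Word trigrams from [4] words:
  Trigram 1: (boy door never)
  Trigram 2: (door never loudly)
Total word trigrams: 4 - 2 = 2

2


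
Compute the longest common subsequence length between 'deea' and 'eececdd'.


DP table for LCS of 'deea' and 'eececdd':
       e  e  c  e  c  d  d
    0  0  0  0  0  0  0  0
  d 0  0  0  0  0  0  1  1
  e 0  1  1  1  1  1  1  1
  e 0  1  2  2  2  2  2  2
  a 0  1  2  2  2  2  2  2
LCS: 'ee'
LCS length = 2

2


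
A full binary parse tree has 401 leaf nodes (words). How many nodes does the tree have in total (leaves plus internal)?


Leaf nodes (terminals): 401
Internal nodes = n - 1 = 401 - 1 = 400
Total = leaves + internal = 401 + 400 = 801

801


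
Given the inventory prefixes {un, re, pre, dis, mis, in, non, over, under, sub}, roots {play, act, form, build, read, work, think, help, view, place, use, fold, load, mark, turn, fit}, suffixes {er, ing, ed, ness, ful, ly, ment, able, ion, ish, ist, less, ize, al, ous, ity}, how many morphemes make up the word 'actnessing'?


Segmenting 'actnessing' against the inventory:
  'act' -> root (morpheme 1)
  'ness' -> suffix (morpheme 2)
  'ing' -> suffix (morpheme 3)
Total morphemes: 3

3


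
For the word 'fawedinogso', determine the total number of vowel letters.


Scanning each character of 'fawedinogso':
  Position 1: 'f' -> consonant (running count: 0)
  Position 2: 'a' -> vowel (running count: 1)
  Position 3: 'w' -> consonant (running count: 1)
  Position 4: 'e' -> vowel (running count: 2)
  Position 5: 'd' -> consonant (running count: 2)
  Position 6: 'i' -> vowel (running count: 3)
  Position 7: 'n' -> consonant (running count: 3)
  Position 8: 'o' -> vowel (running count: 4)
  Position 9: 'g' -> consonant (running count: 4)
  Position 10: 's' -> consonant (running count: 4)
  Position 11: 'o' -> vowel (running count: 5)
Total vowels: 5

5


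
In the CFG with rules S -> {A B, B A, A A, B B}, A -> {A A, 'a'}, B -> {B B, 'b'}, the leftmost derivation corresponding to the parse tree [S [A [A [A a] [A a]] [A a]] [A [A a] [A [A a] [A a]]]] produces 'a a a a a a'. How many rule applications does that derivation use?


Every bracketed nonterminal node [X ...] in the tree is produced by exactly one rule application.
Reading the tree off as a leftmost derivation:
  Step 1: S  =>  A A   (applied S -> A A)
  Step 2: A A  =>  A A A   (applied A -> A A)
  Step 3: A A A  =>  A A A A   (applied A -> A A)
  Step 4: A A A A  =>  a A A A   (applied A -> a)
  Step 5: a A A A  =>  a a A A   (applied A -> a)
  Step 6: a a A A  =>  a a a A   (applied A -> a)
  Step 7: a a a A  =>  a a a A A   (applied A -> A A)
  Step 8: a a a A A  =>  a a a a A   (applied A -> a)
  Step 9: a a a a A  =>  a a a a A A   (applied A -> A A)
  Step 10: a a a a A A  =>  a a a a a A   (applied A -> a)
  Step 11: a a a a a A  =>  a a a a a a   (applied A -> a)
Final yield: a a a a a a
Total rewrite steps: 11

11


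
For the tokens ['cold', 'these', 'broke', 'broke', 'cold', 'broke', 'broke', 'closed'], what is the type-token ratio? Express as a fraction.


Tokens: 8
Unique types: ('broke', 'closed', 'cold', 'these') = 4
TTR = 4/8
Simplify: divide both by 4 -> 1/2
TTR = 1/2

1/2


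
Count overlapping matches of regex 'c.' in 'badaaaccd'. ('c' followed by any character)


Pattern: c. means 'c' followed by any character.
Scanning 'badaaaccd' position-by-position:
  Pos 0: window 'ba' -> no
  Pos 1: window 'ad' -> no
  Pos 2: window 'da' -> no
  Pos 3: window 'aa' -> no
  Pos 4: window 'aa' -> no
  Pos 5: window 'ac' -> no
  Pos 6: window 'cc' -> MATCH
  Pos 7: window 'cd' -> MATCH
  Pos 8: window 'd' -> no
Total matches: 2

2


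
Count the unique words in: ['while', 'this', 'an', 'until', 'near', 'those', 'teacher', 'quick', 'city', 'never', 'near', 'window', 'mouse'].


Listing all tokens and tracking unique types:
  Token 1: 'while' -> NEW (unique so far: 1)
  Token 2: 'this' -> NEW (unique so far: 2)
  Token 3: 'an' -> NEW (unique so far: 3)
  Token 4: 'until' -> NEW (unique so far: 4)
  Token 5: 'near' -> NEW (unique so far: 5)
  Token 6: 'those' -> NEW (unique so far: 6)
  Token 7: 'teacher' -> NEW (unique so far: 7)
  Token 8: 'quick' -> NEW (unique so far: 8)
  Token 9: 'city' -> NEW (unique so far: 9)
  Token 10: 'never' -> NEW (unique so far: 10)
  Token 11: 'near' -> duplicate (unique so far: 10)
  Token 12: 'window' -> NEW (unique so far: 11)
  Token 13: 'mouse' -> NEW (unique so far: 12)
Unique types: ('an', 'city', 'mouse', 'near', 'never', 'quick', 'teacher', 'this', 'those', 'until', 'while', 'window')
Vocabulary size: 12

12


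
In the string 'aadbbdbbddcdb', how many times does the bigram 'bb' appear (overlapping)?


Scanning 'aadbbdbbddcdb' for bigram 'bb':
  Position 0: 'aa' -> no
  Position 1: 'ad' -> no
  Position 2: 'db' -> no
  Position 3: 'bb' -> MATCH
  Position 4: 'bd' -> no
  Position 5: 'db' -> no
  Position 6: 'bb' -> MATCH
  Position 7: 'bd' -> no
  Position 8: 'dd' -> no
  Position 9: 'dc' -> no
  Position 10: 'cd' -> no
  Position 11: 'db' -> no
Total matches: 2

2


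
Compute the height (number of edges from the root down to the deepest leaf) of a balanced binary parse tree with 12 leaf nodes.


In a balanced binary tree with n leaves the deepest leaf is ceil(log2(n)) edges below the root.
log2(12) = 3.5850
ceil(3.5850) = 4
height (edges) = 4

4


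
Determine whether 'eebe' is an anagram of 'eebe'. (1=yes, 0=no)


Sort characters of 'eebe': 'beee'
Sort characters of 'eebe': 'beee'
Sorted forms match -> they ARE anagrams
Result: 1

1


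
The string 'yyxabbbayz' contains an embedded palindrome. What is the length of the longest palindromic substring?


Scanning 'yyxabbbayz' for palindromic substrings.
Substring at positions 3-7: 'abbba'.
Check: reverse('abbba') = 'abbba' -> palindrome confirmed.
Neighbouring characters ('x' / 'y') break symmetry, so it cannot extend further.
No longer palindromic substring exists; longest length = 5

5


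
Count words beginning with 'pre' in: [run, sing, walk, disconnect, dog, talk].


Checking each word for prefix 'pre':
  'run' -> no (count: 0)
  'sing' -> no (count: 0)
  'walk' -> no (count: 0)
  'disconnect' -> no (count: 0)
  'dog' -> no (count: 0)
  'talk' -> no (count: 0)
Total with prefix 'pre': 0

0


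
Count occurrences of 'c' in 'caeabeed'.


Scanning 'caeabeed' for 'c':
  Position 0: 'c' -> MATCH (count: 1)
Total occurrences of 'c': 1

1


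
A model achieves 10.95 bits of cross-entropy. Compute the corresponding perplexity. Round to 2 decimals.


Perplexity formula: PP = 2^H
H = 10.95
PP = 2^10.95
Decompose: 2^10.95 = 2^10 * 2^0.95
2^10 = 1024, 2^0.95 ~ 1.9318727
PP ~ 1024 * 1.9318727 = 1978.2376448
Rounded to 2 decimals: 1978.24

1978.24


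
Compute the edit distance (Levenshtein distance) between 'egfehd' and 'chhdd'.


Building DP table for s1='egfehd' (len 6) and s2='chhdd' (len 5):
       c  h  h  d  d
    0  1  2  3  4  5
  e 1  1  2  3  4  5
  g 2  2  2  3  4  5
  f 3  3  3  3  4  5
  e 4  4  4  4  4  5
  h 5  5  4  4  5  5
  d 6  6  5  5  4  5
Edit distance = dp[6][5] = 5

5


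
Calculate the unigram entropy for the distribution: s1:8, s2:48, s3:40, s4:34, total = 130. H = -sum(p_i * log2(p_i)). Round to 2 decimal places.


Computing entropy H = -sum(p_i * log2(p_i)):
  s1: p = 8/130 = 0.0615, -p*log2(p) = 0.2475
  s2: p = 48/130 = 0.3692, -p*log2(p) = 0.5307
  s3: p = 40/130 = 0.3077, -p*log2(p) = 0.5232
  s4: p = 34/130 = 0.2615, -p*log2(p) = 0.5061
H = sum of terms = 1.8075
Rounded to 2 decimals: 1.81

1.81


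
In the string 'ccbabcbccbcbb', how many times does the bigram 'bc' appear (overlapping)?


Scanning 'ccbabcbccbcbb' for bigram 'bc':
  Position 0: 'cc' -> no
  Position 1: 'cb' -> no
  Position 2: 'ba' -> no
  Position 3: 'ab' -> no
  Position 4: 'bc' -> MATCH
  Position 5: 'cb' -> no
  Position 6: 'bc' -> MATCH
  Position 7: 'cc' -> no
  Position 8: 'cb' -> no
  Position 9: 'bc' -> MATCH
  Position 10: 'cb' -> no
  Position 11: 'bb' -> no
Total matches: 3

3


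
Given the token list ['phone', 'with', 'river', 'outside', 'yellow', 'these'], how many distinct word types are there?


Listing all tokens and tracking unique types:
  Token 1: 'phone' -> NEW (unique so far: 1)
  Token 2: 'with' -> NEW (unique so far: 2)
  Token 3: 'river' -> NEW (unique so far: 3)
  Token 4: 'outside' -> NEW (unique so far: 4)
  Token 5: 'yellow' -> NEW (unique so far: 5)
  Token 6: 'these' -> NEW (unique so far: 6)
Unique types: ('outside', 'phone', 'river', 'these', 'with', 'yellow')
Vocabulary size: 6

6


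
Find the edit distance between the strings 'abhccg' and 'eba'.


Building DP table for s1='abhccg' (len 6) and s2='eba' (len 3):
       e  b  a
    0  1  2  3
  a 1  1  2  2
  b 2  2  1  2
  h 3  3  2  2
  c 4  4  3  3
  c 5  5  4  4
  g 6  6  5  5
Edit distance = dp[6][3] = 5

5


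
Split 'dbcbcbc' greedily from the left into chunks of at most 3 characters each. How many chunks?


'dbcbcbc' has 7 characters.
Chunking with max size 3:
  Chunk 1: 'dbc' (positions 0-2)
  Chunk 2: 'bcb' (positions 3-5)
  Chunk 3: 'c' (positions 6-6)
Total chunks: ceil(7 / 3) = 3

3


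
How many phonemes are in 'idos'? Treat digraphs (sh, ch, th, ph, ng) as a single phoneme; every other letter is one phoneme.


Parsing 'idos' greedily, digraphs first:
  'i' -> vowel phoneme (phonemes so far: 1)
  'd' -> consonant phoneme (phonemes so far: 2)
  'o' -> vowel phoneme (phonemes so far: 3)
  's' -> consonant phoneme (phonemes so far: 4)
Total phonemes: 4

4


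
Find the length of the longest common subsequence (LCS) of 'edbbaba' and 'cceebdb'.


DP table for LCS of 'edbbaba' and 'cceebdb':
       c  c  e  e  b  d  b
    0  0  0  0  0  0  0  0
  e 0  0  0  1  1  1  1  1
  d 0  0  0  1  1  1  2  2
  b 0  0  0  1  1  2  2  3
  b 0  0  0  1  1  2  2  3
  a 0  0  0  1  1  2  2  3
  b 0  0  0  1  1  2  2  3
  a 0  0  0  1  1  2  2  3
LCS: 'edb'
LCS length = 3

3


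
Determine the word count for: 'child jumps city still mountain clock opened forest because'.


Counting words by splitting on spaces:
  Word 1: 'child'
  Word 2: 'jumps'
  Word 3: 'city'
  Word 4: 'still'
  Word 5: 'mountain'
  Word 6: 'clock'
  Word 7: 'opened'
  Word 8: 'forest'
  Word 9: 'because'
Total words: 9

9


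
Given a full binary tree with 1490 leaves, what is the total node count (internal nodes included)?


Leaf nodes (terminals): 1490
Internal nodes = n - 1 = 1490 - 1 = 1489
Total = leaves + internal = 1490 + 1489 = 2979

2979


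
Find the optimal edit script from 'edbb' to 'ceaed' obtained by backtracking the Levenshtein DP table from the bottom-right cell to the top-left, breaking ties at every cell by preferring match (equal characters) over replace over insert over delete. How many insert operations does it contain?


Edit distance = 4. Backtracking from cell (4, 5) with preference match > replace > insert > delete,
then listing the resulting alignment 'edbb' -> 'ceaed' left to right:
  Step 1: insert 'c' [insertion #1]
  Step 2: keep 'e'
  Step 3: replace d->a
  Step 4: replace b->e
  Step 5: replace b->d
Total insertions: 1

1


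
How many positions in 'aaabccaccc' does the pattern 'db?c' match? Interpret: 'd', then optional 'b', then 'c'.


Pattern: db?c means 'd', then optional 'b', then 'c'.
Scanning 'aaabccaccc' position-by-position:
  Pos 0: window 'aaa' -> no
  Pos 1: window 'aab' -> no
  Pos 2: window 'abc' -> no
  Pos 3: window 'bcc' -> no
  Pos 4: window 'cca' -> no
  Pos 5: window 'cac' -> no
  Pos 6: window 'acc' -> no
  Pos 7: window 'ccc' -> no
  Pos 8: window 'cc' -> no
  Pos 9: window 'c' -> no
Total matches: 0

0


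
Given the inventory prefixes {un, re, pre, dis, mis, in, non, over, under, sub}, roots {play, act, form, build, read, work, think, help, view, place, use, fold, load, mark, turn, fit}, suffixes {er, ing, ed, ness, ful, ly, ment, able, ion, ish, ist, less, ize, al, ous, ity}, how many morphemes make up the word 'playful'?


Segmenting 'playful' against the inventory:
  'play' -> root (morpheme 1)
  'ful' -> suffix (morpheme 2)
Total morphemes: 2

2


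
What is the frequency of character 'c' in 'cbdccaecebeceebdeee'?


Scanning 'cbdccaecebeceebdeee' for 'c':
  Position 0: 'c' -> MATCH (count: 1)
  Position 3: 'c' -> MATCH (count: 2)
  Position 4: 'c' -> MATCH (count: 3)
  Position 7: 'c' -> MATCH (count: 4)
  Position 11: 'c' -> MATCH (count: 5)
Total occurrences of 'c': 5

5


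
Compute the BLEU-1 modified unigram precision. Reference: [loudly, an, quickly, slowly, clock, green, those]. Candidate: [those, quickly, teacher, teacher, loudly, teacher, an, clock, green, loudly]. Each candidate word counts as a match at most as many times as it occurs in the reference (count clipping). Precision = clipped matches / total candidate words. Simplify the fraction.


Reference word counts: {'an': 1, 'clock': 1, 'green': 1, 'loudly': 1, 'quickly': 1, 'slowly': 1, 'those': 1}
Checking each candidate word (with clipping):
  'those' -> in reference (ref count 1, used 1/1) -> match (matches: 1)
  'quickly' -> in reference (ref count 1, used 1/1) -> match (matches: 2)
  'teacher' -> not in reference -> no match (matches: 2)
  'teacher' -> not in reference -> no match (matches: 2)
  'loudly' -> in reference (ref count 1, used 1/1) -> match (matches: 3)
  'teacher' -> not in reference -> no match (matches: 3)
  'an' -> in reference (ref count 1, used 1/1) -> match (matches: 4)
  'clock' -> in reference (ref count 1, used 1/1) -> match (matches: 5)
  'green' -> in reference (ref count 1, used 1/1) -> match (matches: 6)
  'loudly' -> ref count 1 already used up (1/1) -> clipped, no match (matches: 6)
Clipped matches: 6, Candidate length: 10
Precision = 6/10 = 3/5

3/5


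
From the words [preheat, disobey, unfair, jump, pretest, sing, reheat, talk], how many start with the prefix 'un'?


Checking each word for prefix 'un':
  'preheat' -> no (count: 0)
  'disobey' -> no (count: 0)
  'unfair' -> YES, starts with 'un' (count: 1)
  'jump' -> no (count: 1)
  'pretest' -> no (count: 1)
  'sing' -> no (count: 1)
  'reheat' -> no (count: 1)
  'talk' -> no (count: 1)
Total with prefix 'un': 1

1


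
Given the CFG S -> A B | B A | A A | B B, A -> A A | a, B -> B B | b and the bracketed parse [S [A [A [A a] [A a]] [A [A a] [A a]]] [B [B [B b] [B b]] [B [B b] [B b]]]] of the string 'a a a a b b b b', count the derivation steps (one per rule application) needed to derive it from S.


Every bracketed nonterminal node [X ...] in the tree is produced by exactly one rule application.
Reading the tree off as a leftmost derivation:
  Step 1: S  =>  A B   (applied S -> A B)
  Step 2: A B  =>  A A B   (applied A -> A A)
  Step 3: A A B  =>  A A A B   (applied A -> A A)
  Step 4: A A A B  =>  a A A B   (applied A -> a)
  Step 5: a A A B  =>  a a A B   (applied A -> a)
  Step 6: a a A B  =>  a a A A B   (applied A -> A A)
  Step 7: a a A A B  =>  a a a A B   (applied A -> a)
  Step 8: a a a A B  =>  a a a a B   (applied A -> a)
  Step 9: a a a a B  =>  a a a a B B   (applied B -> B B)
  Step 10: a a a a B B  =>  a a a a B B B   (applied B -> B B)
  Step 11: a a a a B B B  =>  a a a a b B B   (applied B -> b)
  Step 12: a a a a b B B  =>  a a a a b b B   (applied B -> b)
  Step 13: a a a a b b B  =>  a a a a b b B B   (applied B -> B B)
  Step 14: a a a a b b B B  =>  a a a a b b b B   (applied B -> b)
  Step 15: a a a a b b b B  =>  a a a a b b b b   (applied B -> b)
Final yield: a a a a b b b b
Total rewrite steps: 15

15


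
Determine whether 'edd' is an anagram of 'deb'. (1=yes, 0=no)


Sort characters of 'edd': 'dde'
Sort characters of 'deb': 'bde'
Sorted forms differ -> they are NOT anagrams
Result: 0

0


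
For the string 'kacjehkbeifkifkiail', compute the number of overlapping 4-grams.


String 'kacjehkbeifkifkiail' has length L = 19.
Number of overlapping n-grams = L - n + 1
Substituting: 19 - 4 + 1 = 16

16


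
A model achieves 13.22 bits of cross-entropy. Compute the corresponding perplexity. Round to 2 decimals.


Perplexity formula: PP = 2^H
H = 13.22
PP = 2^13.22
Decompose: 2^13.22 = 2^13 * 2^0.22
2^13 = 8192, 2^0.22 ~ 1.1647336
PP ~ 8192 * 1.1647336 = 9541.4976512
Rounded to 2 decimals: 9541.50

9541.50


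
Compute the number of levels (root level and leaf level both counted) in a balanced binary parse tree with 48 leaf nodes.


In a balanced binary tree with n leaves the deepest leaf is ceil(log2(n)) edges below the root,
so counting node levels inclusive of root and leaves gives ceil(log2(n)) + 1 levels.
log2(48) = 5.5850
ceil(5.5850) = 6
levels = 6 + 1 = 7

7


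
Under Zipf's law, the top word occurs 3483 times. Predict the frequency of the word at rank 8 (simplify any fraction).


Zipf's law: freq(rank) = f1 / rank
f1 = 3483, rank = 8
freq = 3483 / 8
GCD(3483, 8) = 1
Simplified: 3483/8

3483/8


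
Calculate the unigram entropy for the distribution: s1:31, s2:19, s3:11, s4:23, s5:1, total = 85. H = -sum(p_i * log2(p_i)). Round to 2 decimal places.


Computing entropy H = -sum(p_i * log2(p_i)):
  s1: p = 31/85 = 0.3647, -p*log2(p) = 0.5307
  s2: p = 19/85 = 0.2235, -p*log2(p) = 0.4832
  s3: p = 11/85 = 0.1294, -p*log2(p) = 0.3818
  s4: p = 23/85 = 0.2706, -p*log2(p) = 0.5103
  s5: p = 1/85 = 0.0118, -p*log2(p) = 0.0754
H = sum of terms = 1.9814
Rounded to 2 decimals: 1.98

1.98


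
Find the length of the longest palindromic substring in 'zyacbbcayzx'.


Scanning 'zyacbbcayzx' for palindromic substrings.
Substring at positions 0-9: 'zyacbbcayz'.
Check: reverse('zyacbbcayz') = 'zyacbbcayz' -> palindrome confirmed.
Neighbouring characters ('-' / 'x') break symmetry, so it cannot extend further.
No longer palindromic substring exists; longest length = 10

10


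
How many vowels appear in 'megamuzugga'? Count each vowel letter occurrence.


Scanning each character of 'megamuzugga':
  Position 1: 'm' -> consonant (running count: 0)
  Position 2: 'e' -> vowel (running count: 1)
  Position 3: 'g' -> consonant (running count: 1)
  Position 4: 'a' -> vowel (running count: 2)
  Position 5: 'm' -> consonant (running count: 2)
  Position 6: 'u' -> vowel (running count: 3)
  Position 7: 'z' -> consonant (running count: 3)
  Position 8: 'u' -> vowel (running count: 4)
  Position 9: 'g' -> consonant (running count: 4)
  Position 10: 'g' -> consonant (running count: 4)
  Position 11: 'a' -> vowel (running count: 5)
Total vowels: 5

5


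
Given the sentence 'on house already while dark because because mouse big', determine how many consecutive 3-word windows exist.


Word trigrams from [9] words:
  Trigram 1: (on house already)
  Trigram 2: (house already while)
  Trigram 3: (already while dark)
  Trigram 4: (while dark because)
  Trigram 5: (dark because because)
  Trigram 6: (because because mouse)
  Trigram 7: (because mouse big)
Total word trigrams: 9 - 2 = 7

7


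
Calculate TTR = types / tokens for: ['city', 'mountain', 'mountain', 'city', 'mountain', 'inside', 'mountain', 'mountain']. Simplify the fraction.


Tokens: 8
Unique types: ('city', 'inside', 'mountain') = 3
TTR = 3/8
Already in lowest terms.

3/8


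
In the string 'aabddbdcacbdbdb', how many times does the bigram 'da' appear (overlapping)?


Scanning 'aabddbdcacbdbdb' for bigram 'da':
  Position 0: 'aa' -> no
  Position 1: 'ab' -> no
  Position 2: 'bd' -> no
  Position 3: 'dd' -> no
  Position 4: 'db' -> no
  Position 5: 'bd' -> no
  Position 6: 'dc' -> no
  Position 7: 'ca' -> no
  Position 8: 'ac' -> no
  Position 9: 'cb' -> no
  Position 10: 'bd' -> no
  Position 11: 'db' -> no
  Position 12: 'bd' -> no
  Position 13: 'db' -> no
Total matches: 0

0


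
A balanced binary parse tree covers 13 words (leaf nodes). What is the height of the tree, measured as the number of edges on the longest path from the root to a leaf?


In a balanced binary tree with n leaves the deepest leaf is ceil(log2(n)) edges below the root.
log2(13) = 3.7004
ceil(3.7004) = 4
height (edges) = 4

4
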